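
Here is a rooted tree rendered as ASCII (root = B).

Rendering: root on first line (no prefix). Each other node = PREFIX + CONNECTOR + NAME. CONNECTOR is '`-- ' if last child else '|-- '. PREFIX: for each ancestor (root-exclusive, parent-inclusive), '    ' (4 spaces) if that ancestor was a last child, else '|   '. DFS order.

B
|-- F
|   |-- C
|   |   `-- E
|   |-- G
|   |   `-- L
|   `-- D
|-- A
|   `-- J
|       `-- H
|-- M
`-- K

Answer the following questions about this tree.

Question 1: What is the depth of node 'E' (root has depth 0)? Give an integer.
Answer: 3

Derivation:
Path from root to E: B -> F -> C -> E
Depth = number of edges = 3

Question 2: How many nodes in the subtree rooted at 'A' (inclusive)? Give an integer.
Subtree rooted at A contains: A, H, J
Count = 3

Answer: 3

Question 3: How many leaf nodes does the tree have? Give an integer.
Answer: 6

Derivation:
Leaves (nodes with no children): D, E, H, K, L, M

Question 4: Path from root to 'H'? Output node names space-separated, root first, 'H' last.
Walk down from root: B -> A -> J -> H

Answer: B A J H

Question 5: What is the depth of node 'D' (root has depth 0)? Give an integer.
Path from root to D: B -> F -> D
Depth = number of edges = 2

Answer: 2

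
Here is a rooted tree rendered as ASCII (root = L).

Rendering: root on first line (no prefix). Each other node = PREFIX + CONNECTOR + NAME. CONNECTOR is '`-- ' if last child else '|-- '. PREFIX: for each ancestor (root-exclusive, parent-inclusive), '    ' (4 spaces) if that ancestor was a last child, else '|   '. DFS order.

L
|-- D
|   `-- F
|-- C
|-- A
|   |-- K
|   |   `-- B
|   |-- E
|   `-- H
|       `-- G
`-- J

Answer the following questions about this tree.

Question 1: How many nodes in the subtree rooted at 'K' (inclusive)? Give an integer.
Subtree rooted at K contains: B, K
Count = 2

Answer: 2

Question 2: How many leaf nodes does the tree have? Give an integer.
Answer: 6

Derivation:
Leaves (nodes with no children): B, C, E, F, G, J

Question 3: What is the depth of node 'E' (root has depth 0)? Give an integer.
Path from root to E: L -> A -> E
Depth = number of edges = 2

Answer: 2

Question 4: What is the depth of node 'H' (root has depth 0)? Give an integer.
Answer: 2

Derivation:
Path from root to H: L -> A -> H
Depth = number of edges = 2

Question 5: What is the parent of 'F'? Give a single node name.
Scan adjacency: F appears as child of D

Answer: D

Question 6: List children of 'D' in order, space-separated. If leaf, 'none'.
Answer: F

Derivation:
Node D's children (from adjacency): F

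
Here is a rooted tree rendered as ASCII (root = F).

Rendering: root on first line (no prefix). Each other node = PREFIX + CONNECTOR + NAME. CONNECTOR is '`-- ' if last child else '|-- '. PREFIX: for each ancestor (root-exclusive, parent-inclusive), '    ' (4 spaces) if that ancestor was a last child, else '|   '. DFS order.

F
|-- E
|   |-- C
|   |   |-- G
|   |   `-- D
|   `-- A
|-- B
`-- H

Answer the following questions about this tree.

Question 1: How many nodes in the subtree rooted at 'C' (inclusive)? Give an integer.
Answer: 3

Derivation:
Subtree rooted at C contains: C, D, G
Count = 3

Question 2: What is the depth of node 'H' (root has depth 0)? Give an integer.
Path from root to H: F -> H
Depth = number of edges = 1

Answer: 1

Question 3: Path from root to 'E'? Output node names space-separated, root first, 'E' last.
Answer: F E

Derivation:
Walk down from root: F -> E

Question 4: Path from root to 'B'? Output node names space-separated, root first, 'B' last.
Answer: F B

Derivation:
Walk down from root: F -> B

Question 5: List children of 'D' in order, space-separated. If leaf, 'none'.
Node D's children (from adjacency): (leaf)

Answer: none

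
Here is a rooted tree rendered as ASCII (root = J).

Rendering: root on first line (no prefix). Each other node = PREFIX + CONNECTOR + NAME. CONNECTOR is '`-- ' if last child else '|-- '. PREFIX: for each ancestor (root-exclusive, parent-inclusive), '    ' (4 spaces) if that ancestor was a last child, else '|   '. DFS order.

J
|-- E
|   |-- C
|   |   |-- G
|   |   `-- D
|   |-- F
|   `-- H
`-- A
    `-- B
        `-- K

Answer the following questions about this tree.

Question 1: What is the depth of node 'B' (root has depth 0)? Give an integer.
Answer: 2

Derivation:
Path from root to B: J -> A -> B
Depth = number of edges = 2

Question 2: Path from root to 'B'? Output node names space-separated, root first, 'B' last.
Walk down from root: J -> A -> B

Answer: J A B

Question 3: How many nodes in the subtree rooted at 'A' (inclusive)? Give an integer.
Subtree rooted at A contains: A, B, K
Count = 3

Answer: 3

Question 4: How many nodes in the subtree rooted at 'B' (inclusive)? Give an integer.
Subtree rooted at B contains: B, K
Count = 2

Answer: 2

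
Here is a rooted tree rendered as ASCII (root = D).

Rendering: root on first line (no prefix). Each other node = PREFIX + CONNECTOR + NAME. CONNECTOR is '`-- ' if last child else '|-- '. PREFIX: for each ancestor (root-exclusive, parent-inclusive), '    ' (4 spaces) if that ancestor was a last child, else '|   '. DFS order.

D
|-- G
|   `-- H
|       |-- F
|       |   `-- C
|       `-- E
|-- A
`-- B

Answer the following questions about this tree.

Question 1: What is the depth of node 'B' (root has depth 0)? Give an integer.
Answer: 1

Derivation:
Path from root to B: D -> B
Depth = number of edges = 1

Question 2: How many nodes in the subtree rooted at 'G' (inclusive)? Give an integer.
Answer: 5

Derivation:
Subtree rooted at G contains: C, E, F, G, H
Count = 5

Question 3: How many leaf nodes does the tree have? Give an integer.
Answer: 4

Derivation:
Leaves (nodes with no children): A, B, C, E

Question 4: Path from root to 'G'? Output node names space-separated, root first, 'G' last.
Walk down from root: D -> G

Answer: D G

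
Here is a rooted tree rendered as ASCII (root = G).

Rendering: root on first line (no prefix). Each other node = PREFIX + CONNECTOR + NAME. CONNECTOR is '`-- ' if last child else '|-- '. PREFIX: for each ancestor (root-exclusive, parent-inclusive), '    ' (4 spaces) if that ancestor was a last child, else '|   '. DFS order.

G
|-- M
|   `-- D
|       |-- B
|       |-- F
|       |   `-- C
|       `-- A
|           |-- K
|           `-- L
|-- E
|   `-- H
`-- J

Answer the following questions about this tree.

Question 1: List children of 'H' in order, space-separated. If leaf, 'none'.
Answer: none

Derivation:
Node H's children (from adjacency): (leaf)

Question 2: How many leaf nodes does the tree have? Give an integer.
Leaves (nodes with no children): B, C, H, J, K, L

Answer: 6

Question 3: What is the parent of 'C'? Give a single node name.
Answer: F

Derivation:
Scan adjacency: C appears as child of F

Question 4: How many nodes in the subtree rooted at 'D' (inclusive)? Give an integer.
Subtree rooted at D contains: A, B, C, D, F, K, L
Count = 7

Answer: 7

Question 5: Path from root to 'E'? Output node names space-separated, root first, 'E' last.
Walk down from root: G -> E

Answer: G E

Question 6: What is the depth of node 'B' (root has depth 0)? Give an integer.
Answer: 3

Derivation:
Path from root to B: G -> M -> D -> B
Depth = number of edges = 3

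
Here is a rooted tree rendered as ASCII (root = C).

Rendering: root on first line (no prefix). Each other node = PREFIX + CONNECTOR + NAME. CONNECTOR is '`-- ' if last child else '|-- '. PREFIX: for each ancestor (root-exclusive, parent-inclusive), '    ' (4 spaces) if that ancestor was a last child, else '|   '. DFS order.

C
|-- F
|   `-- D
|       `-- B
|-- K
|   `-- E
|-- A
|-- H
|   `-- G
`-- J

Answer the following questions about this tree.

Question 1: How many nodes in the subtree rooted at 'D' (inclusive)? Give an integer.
Answer: 2

Derivation:
Subtree rooted at D contains: B, D
Count = 2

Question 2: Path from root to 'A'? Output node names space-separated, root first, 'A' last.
Walk down from root: C -> A

Answer: C A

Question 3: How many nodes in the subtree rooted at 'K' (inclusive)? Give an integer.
Subtree rooted at K contains: E, K
Count = 2

Answer: 2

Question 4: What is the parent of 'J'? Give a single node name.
Answer: C

Derivation:
Scan adjacency: J appears as child of C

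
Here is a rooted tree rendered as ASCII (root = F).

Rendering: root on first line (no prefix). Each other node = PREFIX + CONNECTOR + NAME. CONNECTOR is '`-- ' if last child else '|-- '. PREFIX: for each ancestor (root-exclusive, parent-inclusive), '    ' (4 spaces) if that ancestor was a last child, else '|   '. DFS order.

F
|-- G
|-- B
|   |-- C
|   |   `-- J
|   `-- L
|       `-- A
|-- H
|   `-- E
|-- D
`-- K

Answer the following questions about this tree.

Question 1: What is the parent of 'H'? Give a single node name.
Answer: F

Derivation:
Scan adjacency: H appears as child of F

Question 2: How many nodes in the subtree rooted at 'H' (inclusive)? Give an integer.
Answer: 2

Derivation:
Subtree rooted at H contains: E, H
Count = 2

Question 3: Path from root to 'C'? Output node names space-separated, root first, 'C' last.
Answer: F B C

Derivation:
Walk down from root: F -> B -> C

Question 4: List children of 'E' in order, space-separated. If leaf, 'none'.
Node E's children (from adjacency): (leaf)

Answer: none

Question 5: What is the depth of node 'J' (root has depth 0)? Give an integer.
Answer: 3

Derivation:
Path from root to J: F -> B -> C -> J
Depth = number of edges = 3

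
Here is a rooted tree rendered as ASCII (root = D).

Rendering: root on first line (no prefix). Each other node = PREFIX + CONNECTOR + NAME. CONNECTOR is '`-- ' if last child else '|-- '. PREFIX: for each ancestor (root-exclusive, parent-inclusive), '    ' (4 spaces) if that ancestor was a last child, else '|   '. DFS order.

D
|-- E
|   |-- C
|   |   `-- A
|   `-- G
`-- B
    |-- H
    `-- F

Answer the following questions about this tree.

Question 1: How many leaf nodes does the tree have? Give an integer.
Leaves (nodes with no children): A, F, G, H

Answer: 4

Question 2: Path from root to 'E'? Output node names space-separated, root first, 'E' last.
Walk down from root: D -> E

Answer: D E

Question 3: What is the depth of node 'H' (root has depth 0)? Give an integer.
Answer: 2

Derivation:
Path from root to H: D -> B -> H
Depth = number of edges = 2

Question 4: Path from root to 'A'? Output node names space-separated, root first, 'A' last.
Walk down from root: D -> E -> C -> A

Answer: D E C A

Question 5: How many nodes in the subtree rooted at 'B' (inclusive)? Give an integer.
Answer: 3

Derivation:
Subtree rooted at B contains: B, F, H
Count = 3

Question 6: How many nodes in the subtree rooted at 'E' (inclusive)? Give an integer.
Subtree rooted at E contains: A, C, E, G
Count = 4

Answer: 4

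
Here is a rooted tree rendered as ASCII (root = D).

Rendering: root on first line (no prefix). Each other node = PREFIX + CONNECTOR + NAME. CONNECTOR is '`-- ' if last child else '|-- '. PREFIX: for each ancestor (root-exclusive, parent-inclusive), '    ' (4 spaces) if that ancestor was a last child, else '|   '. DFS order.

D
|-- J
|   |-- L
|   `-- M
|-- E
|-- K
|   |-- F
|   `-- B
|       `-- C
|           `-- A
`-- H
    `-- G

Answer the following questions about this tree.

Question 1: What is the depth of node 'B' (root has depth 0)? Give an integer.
Answer: 2

Derivation:
Path from root to B: D -> K -> B
Depth = number of edges = 2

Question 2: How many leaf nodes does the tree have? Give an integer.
Leaves (nodes with no children): A, E, F, G, L, M

Answer: 6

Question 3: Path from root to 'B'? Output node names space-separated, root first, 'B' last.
Walk down from root: D -> K -> B

Answer: D K B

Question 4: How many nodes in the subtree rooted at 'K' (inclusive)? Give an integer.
Answer: 5

Derivation:
Subtree rooted at K contains: A, B, C, F, K
Count = 5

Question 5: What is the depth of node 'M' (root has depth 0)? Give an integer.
Path from root to M: D -> J -> M
Depth = number of edges = 2

Answer: 2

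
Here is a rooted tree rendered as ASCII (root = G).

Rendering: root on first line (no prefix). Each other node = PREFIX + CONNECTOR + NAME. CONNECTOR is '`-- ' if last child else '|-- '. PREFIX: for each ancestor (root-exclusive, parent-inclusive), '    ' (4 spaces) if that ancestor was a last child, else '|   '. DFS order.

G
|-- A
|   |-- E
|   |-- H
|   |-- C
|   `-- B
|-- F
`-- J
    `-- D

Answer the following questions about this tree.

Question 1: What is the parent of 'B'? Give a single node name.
Answer: A

Derivation:
Scan adjacency: B appears as child of A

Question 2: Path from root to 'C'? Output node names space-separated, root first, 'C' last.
Answer: G A C

Derivation:
Walk down from root: G -> A -> C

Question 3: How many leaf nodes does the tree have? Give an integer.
Leaves (nodes with no children): B, C, D, E, F, H

Answer: 6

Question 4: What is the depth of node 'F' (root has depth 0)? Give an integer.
Answer: 1

Derivation:
Path from root to F: G -> F
Depth = number of edges = 1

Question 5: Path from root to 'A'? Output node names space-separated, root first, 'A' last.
Answer: G A

Derivation:
Walk down from root: G -> A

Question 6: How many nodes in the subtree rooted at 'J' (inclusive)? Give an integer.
Subtree rooted at J contains: D, J
Count = 2

Answer: 2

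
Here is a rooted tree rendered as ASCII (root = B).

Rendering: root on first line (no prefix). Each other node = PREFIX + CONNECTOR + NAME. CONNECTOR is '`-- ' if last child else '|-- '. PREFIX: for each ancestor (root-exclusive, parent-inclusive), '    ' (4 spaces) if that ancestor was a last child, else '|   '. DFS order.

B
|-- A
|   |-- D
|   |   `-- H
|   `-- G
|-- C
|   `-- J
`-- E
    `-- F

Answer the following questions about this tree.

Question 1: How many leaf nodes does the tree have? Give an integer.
Answer: 4

Derivation:
Leaves (nodes with no children): F, G, H, J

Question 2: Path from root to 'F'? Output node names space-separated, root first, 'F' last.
Walk down from root: B -> E -> F

Answer: B E F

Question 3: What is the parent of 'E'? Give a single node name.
Answer: B

Derivation:
Scan adjacency: E appears as child of B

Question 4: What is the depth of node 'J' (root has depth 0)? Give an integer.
Answer: 2

Derivation:
Path from root to J: B -> C -> J
Depth = number of edges = 2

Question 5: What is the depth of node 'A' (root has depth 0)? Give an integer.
Answer: 1

Derivation:
Path from root to A: B -> A
Depth = number of edges = 1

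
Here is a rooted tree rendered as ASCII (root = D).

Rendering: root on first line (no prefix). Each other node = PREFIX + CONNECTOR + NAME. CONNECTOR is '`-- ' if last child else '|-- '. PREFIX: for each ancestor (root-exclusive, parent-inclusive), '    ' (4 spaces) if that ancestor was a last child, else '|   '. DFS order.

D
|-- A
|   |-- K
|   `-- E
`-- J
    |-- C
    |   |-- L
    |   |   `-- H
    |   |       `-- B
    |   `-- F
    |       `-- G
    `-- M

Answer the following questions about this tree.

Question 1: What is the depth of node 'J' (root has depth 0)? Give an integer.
Path from root to J: D -> J
Depth = number of edges = 1

Answer: 1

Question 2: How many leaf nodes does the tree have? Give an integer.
Leaves (nodes with no children): B, E, G, K, M

Answer: 5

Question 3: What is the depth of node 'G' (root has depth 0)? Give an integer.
Answer: 4

Derivation:
Path from root to G: D -> J -> C -> F -> G
Depth = number of edges = 4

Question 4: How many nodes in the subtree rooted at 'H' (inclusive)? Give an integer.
Answer: 2

Derivation:
Subtree rooted at H contains: B, H
Count = 2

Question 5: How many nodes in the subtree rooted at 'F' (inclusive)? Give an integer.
Answer: 2

Derivation:
Subtree rooted at F contains: F, G
Count = 2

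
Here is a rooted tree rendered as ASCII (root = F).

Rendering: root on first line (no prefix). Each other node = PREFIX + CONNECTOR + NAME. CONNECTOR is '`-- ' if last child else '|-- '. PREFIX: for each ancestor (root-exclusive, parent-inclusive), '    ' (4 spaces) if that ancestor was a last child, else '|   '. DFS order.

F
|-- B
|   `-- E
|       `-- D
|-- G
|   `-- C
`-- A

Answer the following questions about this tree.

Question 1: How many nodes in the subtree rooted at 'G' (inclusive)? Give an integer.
Subtree rooted at G contains: C, G
Count = 2

Answer: 2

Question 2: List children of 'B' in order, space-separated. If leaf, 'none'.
Node B's children (from adjacency): E

Answer: E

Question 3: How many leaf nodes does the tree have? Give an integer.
Leaves (nodes with no children): A, C, D

Answer: 3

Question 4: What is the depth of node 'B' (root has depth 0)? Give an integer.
Path from root to B: F -> B
Depth = number of edges = 1

Answer: 1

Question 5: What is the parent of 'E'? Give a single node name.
Answer: B

Derivation:
Scan adjacency: E appears as child of B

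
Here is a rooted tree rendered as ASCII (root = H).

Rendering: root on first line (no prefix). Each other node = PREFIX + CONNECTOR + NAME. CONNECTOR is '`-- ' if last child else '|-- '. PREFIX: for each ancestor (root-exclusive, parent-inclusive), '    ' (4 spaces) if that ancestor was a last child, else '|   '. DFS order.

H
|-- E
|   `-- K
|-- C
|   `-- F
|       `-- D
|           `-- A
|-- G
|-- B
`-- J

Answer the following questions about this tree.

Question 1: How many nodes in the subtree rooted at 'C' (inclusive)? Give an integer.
Answer: 4

Derivation:
Subtree rooted at C contains: A, C, D, F
Count = 4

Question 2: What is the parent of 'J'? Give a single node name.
Answer: H

Derivation:
Scan adjacency: J appears as child of H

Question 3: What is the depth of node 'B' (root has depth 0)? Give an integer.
Path from root to B: H -> B
Depth = number of edges = 1

Answer: 1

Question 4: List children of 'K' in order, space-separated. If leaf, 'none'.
Answer: none

Derivation:
Node K's children (from adjacency): (leaf)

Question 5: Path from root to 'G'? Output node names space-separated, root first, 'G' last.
Walk down from root: H -> G

Answer: H G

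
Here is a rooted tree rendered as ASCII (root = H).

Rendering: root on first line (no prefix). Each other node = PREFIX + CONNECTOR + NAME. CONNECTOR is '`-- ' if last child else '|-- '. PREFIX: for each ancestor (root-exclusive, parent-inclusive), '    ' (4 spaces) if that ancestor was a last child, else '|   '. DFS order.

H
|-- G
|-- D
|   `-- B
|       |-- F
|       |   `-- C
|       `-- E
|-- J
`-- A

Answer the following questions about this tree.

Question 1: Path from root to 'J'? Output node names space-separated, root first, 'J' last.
Answer: H J

Derivation:
Walk down from root: H -> J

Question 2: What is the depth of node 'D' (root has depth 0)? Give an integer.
Answer: 1

Derivation:
Path from root to D: H -> D
Depth = number of edges = 1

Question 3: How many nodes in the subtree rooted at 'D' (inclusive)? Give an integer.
Answer: 5

Derivation:
Subtree rooted at D contains: B, C, D, E, F
Count = 5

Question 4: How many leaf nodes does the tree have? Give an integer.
Answer: 5

Derivation:
Leaves (nodes with no children): A, C, E, G, J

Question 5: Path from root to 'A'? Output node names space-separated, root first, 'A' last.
Answer: H A

Derivation:
Walk down from root: H -> A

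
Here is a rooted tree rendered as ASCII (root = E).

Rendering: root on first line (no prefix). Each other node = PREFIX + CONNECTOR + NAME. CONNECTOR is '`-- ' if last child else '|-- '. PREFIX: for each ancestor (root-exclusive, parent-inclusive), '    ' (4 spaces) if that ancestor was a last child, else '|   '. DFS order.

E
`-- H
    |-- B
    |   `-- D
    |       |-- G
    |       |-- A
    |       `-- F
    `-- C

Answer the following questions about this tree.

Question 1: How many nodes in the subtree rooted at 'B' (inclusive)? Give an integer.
Answer: 5

Derivation:
Subtree rooted at B contains: A, B, D, F, G
Count = 5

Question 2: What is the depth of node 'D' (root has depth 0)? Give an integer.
Path from root to D: E -> H -> B -> D
Depth = number of edges = 3

Answer: 3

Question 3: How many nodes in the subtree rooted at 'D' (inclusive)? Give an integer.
Answer: 4

Derivation:
Subtree rooted at D contains: A, D, F, G
Count = 4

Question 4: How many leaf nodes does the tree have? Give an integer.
Leaves (nodes with no children): A, C, F, G

Answer: 4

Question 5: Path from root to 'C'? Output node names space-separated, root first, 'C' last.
Answer: E H C

Derivation:
Walk down from root: E -> H -> C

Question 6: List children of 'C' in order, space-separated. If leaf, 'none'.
Answer: none

Derivation:
Node C's children (from adjacency): (leaf)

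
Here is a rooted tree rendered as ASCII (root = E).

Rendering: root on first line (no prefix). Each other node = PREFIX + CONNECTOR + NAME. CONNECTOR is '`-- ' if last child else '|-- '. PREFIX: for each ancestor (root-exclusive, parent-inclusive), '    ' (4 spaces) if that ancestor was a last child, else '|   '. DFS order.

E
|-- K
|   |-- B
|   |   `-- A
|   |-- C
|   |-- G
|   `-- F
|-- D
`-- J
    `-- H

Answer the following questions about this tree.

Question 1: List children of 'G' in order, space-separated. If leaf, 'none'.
Node G's children (from adjacency): (leaf)

Answer: none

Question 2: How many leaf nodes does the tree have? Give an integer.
Leaves (nodes with no children): A, C, D, F, G, H

Answer: 6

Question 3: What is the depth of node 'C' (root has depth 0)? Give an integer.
Answer: 2

Derivation:
Path from root to C: E -> K -> C
Depth = number of edges = 2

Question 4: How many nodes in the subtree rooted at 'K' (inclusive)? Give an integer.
Answer: 6

Derivation:
Subtree rooted at K contains: A, B, C, F, G, K
Count = 6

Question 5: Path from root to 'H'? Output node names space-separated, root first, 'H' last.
Answer: E J H

Derivation:
Walk down from root: E -> J -> H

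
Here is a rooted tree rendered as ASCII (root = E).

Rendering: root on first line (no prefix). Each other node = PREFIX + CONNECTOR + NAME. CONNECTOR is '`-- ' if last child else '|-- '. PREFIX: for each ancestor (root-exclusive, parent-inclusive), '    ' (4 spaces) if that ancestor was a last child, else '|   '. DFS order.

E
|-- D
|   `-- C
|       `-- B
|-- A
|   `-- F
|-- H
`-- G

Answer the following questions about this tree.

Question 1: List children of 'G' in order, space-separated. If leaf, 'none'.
Node G's children (from adjacency): (leaf)

Answer: none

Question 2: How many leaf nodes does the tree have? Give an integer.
Answer: 4

Derivation:
Leaves (nodes with no children): B, F, G, H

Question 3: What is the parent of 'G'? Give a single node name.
Scan adjacency: G appears as child of E

Answer: E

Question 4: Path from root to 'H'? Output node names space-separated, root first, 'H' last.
Answer: E H

Derivation:
Walk down from root: E -> H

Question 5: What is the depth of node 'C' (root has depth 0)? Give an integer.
Answer: 2

Derivation:
Path from root to C: E -> D -> C
Depth = number of edges = 2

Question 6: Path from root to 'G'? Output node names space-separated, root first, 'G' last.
Answer: E G

Derivation:
Walk down from root: E -> G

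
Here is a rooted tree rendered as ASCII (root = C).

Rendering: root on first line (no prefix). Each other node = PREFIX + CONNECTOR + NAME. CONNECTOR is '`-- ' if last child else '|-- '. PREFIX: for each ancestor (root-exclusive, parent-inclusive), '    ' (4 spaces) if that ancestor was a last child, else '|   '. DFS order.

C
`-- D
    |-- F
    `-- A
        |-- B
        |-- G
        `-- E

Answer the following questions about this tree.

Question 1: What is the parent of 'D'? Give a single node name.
Scan adjacency: D appears as child of C

Answer: C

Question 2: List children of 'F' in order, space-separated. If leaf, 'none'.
Answer: none

Derivation:
Node F's children (from adjacency): (leaf)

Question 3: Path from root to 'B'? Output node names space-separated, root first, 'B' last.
Answer: C D A B

Derivation:
Walk down from root: C -> D -> A -> B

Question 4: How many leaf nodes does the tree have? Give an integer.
Leaves (nodes with no children): B, E, F, G

Answer: 4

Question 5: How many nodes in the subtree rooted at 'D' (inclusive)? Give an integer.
Subtree rooted at D contains: A, B, D, E, F, G
Count = 6

Answer: 6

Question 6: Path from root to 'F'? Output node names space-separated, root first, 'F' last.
Answer: C D F

Derivation:
Walk down from root: C -> D -> F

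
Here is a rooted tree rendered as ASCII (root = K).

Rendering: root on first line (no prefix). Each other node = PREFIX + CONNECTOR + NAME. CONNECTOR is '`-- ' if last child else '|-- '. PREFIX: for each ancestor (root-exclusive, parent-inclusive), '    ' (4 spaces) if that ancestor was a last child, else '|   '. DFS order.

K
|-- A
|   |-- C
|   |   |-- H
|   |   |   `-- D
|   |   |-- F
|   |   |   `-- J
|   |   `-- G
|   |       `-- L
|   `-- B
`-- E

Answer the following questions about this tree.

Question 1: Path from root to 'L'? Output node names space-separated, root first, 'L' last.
Answer: K A C G L

Derivation:
Walk down from root: K -> A -> C -> G -> L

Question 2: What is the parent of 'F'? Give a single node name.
Scan adjacency: F appears as child of C

Answer: C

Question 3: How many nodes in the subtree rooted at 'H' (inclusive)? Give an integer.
Answer: 2

Derivation:
Subtree rooted at H contains: D, H
Count = 2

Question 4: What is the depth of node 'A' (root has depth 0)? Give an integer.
Path from root to A: K -> A
Depth = number of edges = 1

Answer: 1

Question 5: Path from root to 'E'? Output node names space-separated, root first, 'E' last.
Answer: K E

Derivation:
Walk down from root: K -> E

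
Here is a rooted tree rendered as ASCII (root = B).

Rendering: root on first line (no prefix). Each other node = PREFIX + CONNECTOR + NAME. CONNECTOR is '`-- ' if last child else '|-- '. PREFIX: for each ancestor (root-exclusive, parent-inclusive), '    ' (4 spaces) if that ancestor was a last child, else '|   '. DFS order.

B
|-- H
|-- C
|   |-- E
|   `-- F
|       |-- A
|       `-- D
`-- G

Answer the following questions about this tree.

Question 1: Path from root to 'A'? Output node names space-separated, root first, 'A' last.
Walk down from root: B -> C -> F -> A

Answer: B C F A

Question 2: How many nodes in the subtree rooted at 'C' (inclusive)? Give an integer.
Answer: 5

Derivation:
Subtree rooted at C contains: A, C, D, E, F
Count = 5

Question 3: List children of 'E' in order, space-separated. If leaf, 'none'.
Node E's children (from adjacency): (leaf)

Answer: none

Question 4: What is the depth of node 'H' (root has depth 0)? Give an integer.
Path from root to H: B -> H
Depth = number of edges = 1

Answer: 1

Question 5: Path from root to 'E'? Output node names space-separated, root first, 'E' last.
Answer: B C E

Derivation:
Walk down from root: B -> C -> E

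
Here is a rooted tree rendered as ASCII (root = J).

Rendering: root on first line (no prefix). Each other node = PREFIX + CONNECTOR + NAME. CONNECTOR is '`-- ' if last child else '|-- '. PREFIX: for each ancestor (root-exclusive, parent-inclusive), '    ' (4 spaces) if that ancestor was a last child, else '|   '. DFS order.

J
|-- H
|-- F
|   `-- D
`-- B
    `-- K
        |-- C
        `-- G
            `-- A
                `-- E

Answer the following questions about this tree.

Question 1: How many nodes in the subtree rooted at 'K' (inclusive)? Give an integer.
Subtree rooted at K contains: A, C, E, G, K
Count = 5

Answer: 5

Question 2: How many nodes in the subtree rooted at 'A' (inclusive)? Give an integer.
Answer: 2

Derivation:
Subtree rooted at A contains: A, E
Count = 2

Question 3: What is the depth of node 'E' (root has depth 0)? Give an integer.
Answer: 5

Derivation:
Path from root to E: J -> B -> K -> G -> A -> E
Depth = number of edges = 5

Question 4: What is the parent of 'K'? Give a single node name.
Scan adjacency: K appears as child of B

Answer: B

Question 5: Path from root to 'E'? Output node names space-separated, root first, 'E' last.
Walk down from root: J -> B -> K -> G -> A -> E

Answer: J B K G A E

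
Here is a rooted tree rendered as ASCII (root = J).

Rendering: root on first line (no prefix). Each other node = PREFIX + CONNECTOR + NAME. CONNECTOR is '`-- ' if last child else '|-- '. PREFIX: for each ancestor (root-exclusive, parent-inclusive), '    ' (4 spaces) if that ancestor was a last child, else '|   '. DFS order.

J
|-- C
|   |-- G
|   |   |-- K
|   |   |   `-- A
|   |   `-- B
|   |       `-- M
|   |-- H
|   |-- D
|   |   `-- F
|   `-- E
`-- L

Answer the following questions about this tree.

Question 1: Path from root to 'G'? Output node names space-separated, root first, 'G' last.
Answer: J C G

Derivation:
Walk down from root: J -> C -> G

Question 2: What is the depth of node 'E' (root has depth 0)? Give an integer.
Answer: 2

Derivation:
Path from root to E: J -> C -> E
Depth = number of edges = 2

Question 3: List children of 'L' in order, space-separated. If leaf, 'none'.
Node L's children (from adjacency): (leaf)

Answer: none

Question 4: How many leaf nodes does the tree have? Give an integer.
Answer: 6

Derivation:
Leaves (nodes with no children): A, E, F, H, L, M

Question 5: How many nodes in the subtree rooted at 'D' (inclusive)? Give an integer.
Subtree rooted at D contains: D, F
Count = 2

Answer: 2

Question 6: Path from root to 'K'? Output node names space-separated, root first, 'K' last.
Walk down from root: J -> C -> G -> K

Answer: J C G K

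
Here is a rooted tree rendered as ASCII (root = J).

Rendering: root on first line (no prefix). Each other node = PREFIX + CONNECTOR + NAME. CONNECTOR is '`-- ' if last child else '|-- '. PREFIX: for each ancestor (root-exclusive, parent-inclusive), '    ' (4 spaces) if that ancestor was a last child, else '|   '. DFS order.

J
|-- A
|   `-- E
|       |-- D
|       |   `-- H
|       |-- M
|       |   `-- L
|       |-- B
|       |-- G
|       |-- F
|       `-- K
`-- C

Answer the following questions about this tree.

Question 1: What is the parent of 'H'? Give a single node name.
Scan adjacency: H appears as child of D

Answer: D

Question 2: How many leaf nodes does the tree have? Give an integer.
Leaves (nodes with no children): B, C, F, G, H, K, L

Answer: 7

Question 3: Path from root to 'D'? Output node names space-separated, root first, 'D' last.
Walk down from root: J -> A -> E -> D

Answer: J A E D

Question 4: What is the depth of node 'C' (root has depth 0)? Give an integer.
Answer: 1

Derivation:
Path from root to C: J -> C
Depth = number of edges = 1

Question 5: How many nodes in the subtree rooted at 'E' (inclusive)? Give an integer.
Answer: 9

Derivation:
Subtree rooted at E contains: B, D, E, F, G, H, K, L, M
Count = 9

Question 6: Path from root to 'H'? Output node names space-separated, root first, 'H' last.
Walk down from root: J -> A -> E -> D -> H

Answer: J A E D H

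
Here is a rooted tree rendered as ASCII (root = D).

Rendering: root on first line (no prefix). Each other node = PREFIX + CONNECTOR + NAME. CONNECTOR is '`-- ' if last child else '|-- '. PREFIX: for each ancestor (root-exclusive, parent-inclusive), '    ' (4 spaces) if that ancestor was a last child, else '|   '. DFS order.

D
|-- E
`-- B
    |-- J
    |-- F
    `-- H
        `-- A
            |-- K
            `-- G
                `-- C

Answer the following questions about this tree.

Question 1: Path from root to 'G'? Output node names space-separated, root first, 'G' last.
Walk down from root: D -> B -> H -> A -> G

Answer: D B H A G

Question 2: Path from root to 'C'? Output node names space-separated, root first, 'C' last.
Walk down from root: D -> B -> H -> A -> G -> C

Answer: D B H A G C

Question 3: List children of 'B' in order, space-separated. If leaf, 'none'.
Node B's children (from adjacency): J, F, H

Answer: J F H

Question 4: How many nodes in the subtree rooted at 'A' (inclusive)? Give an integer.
Answer: 4

Derivation:
Subtree rooted at A contains: A, C, G, K
Count = 4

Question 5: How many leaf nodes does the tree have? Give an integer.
Leaves (nodes with no children): C, E, F, J, K

Answer: 5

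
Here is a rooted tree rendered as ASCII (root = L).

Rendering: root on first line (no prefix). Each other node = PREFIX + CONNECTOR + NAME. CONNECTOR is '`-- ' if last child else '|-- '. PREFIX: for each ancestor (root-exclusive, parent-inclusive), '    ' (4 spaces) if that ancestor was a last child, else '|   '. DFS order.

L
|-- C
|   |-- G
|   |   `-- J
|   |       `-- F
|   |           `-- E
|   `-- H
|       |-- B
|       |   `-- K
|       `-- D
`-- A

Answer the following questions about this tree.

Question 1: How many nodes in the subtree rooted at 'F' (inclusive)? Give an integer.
Answer: 2

Derivation:
Subtree rooted at F contains: E, F
Count = 2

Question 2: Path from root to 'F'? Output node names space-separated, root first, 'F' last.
Answer: L C G J F

Derivation:
Walk down from root: L -> C -> G -> J -> F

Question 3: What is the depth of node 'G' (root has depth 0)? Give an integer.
Path from root to G: L -> C -> G
Depth = number of edges = 2

Answer: 2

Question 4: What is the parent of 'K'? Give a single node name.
Scan adjacency: K appears as child of B

Answer: B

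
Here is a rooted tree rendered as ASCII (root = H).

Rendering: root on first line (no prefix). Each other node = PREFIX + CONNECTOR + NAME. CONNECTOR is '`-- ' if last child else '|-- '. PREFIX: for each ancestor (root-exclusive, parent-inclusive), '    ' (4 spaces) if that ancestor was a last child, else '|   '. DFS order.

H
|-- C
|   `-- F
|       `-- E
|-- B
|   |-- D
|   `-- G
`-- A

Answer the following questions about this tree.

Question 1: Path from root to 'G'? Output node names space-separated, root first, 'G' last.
Answer: H B G

Derivation:
Walk down from root: H -> B -> G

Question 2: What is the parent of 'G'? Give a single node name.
Answer: B

Derivation:
Scan adjacency: G appears as child of B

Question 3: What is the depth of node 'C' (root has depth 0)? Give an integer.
Path from root to C: H -> C
Depth = number of edges = 1

Answer: 1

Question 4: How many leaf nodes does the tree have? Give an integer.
Leaves (nodes with no children): A, D, E, G

Answer: 4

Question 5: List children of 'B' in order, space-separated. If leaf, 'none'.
Node B's children (from adjacency): D, G

Answer: D G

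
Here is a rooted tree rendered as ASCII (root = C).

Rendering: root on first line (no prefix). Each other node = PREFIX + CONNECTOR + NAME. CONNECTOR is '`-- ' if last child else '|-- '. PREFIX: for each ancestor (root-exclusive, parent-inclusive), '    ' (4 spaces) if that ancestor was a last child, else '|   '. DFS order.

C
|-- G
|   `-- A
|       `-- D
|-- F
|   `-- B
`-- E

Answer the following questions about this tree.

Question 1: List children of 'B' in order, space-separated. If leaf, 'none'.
Node B's children (from adjacency): (leaf)

Answer: none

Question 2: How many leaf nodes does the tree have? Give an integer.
Leaves (nodes with no children): B, D, E

Answer: 3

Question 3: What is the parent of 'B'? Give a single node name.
Answer: F

Derivation:
Scan adjacency: B appears as child of F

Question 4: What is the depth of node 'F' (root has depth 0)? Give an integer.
Path from root to F: C -> F
Depth = number of edges = 1

Answer: 1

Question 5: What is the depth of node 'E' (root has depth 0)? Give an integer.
Answer: 1

Derivation:
Path from root to E: C -> E
Depth = number of edges = 1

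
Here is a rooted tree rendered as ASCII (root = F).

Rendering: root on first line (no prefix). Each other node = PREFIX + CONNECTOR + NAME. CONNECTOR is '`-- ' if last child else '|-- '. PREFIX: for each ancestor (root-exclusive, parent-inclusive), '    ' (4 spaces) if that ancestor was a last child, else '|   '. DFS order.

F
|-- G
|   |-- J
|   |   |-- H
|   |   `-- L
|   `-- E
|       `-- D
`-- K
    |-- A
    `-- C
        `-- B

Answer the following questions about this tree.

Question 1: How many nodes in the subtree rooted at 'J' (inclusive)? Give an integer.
Answer: 3

Derivation:
Subtree rooted at J contains: H, J, L
Count = 3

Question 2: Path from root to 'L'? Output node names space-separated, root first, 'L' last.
Answer: F G J L

Derivation:
Walk down from root: F -> G -> J -> L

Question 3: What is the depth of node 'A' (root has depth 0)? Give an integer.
Path from root to A: F -> K -> A
Depth = number of edges = 2

Answer: 2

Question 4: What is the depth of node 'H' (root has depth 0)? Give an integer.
Path from root to H: F -> G -> J -> H
Depth = number of edges = 3

Answer: 3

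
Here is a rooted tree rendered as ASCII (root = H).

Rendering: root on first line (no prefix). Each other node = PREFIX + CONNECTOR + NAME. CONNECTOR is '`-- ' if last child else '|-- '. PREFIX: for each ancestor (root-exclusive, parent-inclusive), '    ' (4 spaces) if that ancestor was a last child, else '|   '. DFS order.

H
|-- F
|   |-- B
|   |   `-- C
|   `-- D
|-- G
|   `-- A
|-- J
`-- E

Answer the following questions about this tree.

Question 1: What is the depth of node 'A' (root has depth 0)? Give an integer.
Answer: 2

Derivation:
Path from root to A: H -> G -> A
Depth = number of edges = 2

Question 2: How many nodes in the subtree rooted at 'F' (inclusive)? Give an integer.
Answer: 4

Derivation:
Subtree rooted at F contains: B, C, D, F
Count = 4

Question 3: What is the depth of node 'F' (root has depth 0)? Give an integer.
Path from root to F: H -> F
Depth = number of edges = 1

Answer: 1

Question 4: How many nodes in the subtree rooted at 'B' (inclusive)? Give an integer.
Answer: 2

Derivation:
Subtree rooted at B contains: B, C
Count = 2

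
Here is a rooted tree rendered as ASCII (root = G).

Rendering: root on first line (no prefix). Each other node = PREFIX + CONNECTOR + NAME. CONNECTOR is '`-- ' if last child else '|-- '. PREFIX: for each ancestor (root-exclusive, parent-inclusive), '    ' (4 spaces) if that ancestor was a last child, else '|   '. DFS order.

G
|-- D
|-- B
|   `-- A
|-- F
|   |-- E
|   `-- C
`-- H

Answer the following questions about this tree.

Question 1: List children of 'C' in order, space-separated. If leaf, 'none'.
Node C's children (from adjacency): (leaf)

Answer: none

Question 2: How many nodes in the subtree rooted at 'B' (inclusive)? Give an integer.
Answer: 2

Derivation:
Subtree rooted at B contains: A, B
Count = 2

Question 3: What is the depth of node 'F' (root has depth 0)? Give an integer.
Answer: 1

Derivation:
Path from root to F: G -> F
Depth = number of edges = 1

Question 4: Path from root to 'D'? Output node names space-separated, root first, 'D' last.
Walk down from root: G -> D

Answer: G D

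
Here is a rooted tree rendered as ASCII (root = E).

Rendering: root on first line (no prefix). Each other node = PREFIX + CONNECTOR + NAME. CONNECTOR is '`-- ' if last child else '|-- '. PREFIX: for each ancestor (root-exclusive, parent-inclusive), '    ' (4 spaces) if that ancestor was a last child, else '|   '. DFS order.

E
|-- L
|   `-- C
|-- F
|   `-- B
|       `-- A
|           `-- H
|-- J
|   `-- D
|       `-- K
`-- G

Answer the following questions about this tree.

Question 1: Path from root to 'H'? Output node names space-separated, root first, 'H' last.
Walk down from root: E -> F -> B -> A -> H

Answer: E F B A H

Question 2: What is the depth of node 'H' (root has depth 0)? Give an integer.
Path from root to H: E -> F -> B -> A -> H
Depth = number of edges = 4

Answer: 4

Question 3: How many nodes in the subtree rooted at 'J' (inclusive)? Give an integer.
Subtree rooted at J contains: D, J, K
Count = 3

Answer: 3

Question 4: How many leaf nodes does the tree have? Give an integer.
Answer: 4

Derivation:
Leaves (nodes with no children): C, G, H, K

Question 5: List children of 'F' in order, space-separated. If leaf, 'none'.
Answer: B

Derivation:
Node F's children (from adjacency): B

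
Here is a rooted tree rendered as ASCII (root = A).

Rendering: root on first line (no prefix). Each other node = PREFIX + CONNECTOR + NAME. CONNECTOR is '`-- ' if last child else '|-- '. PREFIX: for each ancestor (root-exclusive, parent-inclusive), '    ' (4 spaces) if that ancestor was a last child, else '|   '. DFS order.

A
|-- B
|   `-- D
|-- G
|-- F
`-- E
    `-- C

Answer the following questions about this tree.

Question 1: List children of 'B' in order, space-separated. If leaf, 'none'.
Node B's children (from adjacency): D

Answer: D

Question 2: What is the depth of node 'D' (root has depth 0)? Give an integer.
Answer: 2

Derivation:
Path from root to D: A -> B -> D
Depth = number of edges = 2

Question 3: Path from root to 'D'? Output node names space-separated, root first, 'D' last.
Answer: A B D

Derivation:
Walk down from root: A -> B -> D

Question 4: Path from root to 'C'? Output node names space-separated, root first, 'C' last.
Walk down from root: A -> E -> C

Answer: A E C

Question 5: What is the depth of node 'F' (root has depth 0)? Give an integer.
Answer: 1

Derivation:
Path from root to F: A -> F
Depth = number of edges = 1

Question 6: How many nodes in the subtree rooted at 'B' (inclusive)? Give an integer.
Subtree rooted at B contains: B, D
Count = 2

Answer: 2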